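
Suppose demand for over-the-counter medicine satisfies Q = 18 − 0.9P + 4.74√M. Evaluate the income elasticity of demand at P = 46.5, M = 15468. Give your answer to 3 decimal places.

At P = 46.5, M = 15468: Q = 565.666.
Holding P constant, ∂Q/∂M = 4.74/(2√M) = 0.019056.
η_M = (∂Q/∂M)·(M/Q) = 0.019056 × (15468/565.666) = 0.521.

0.521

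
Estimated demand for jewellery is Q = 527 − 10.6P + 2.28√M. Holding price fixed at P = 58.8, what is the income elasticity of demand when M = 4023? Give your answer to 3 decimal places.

At P = 58.8, M = 4023: Q = 48.334.
Holding P constant, ∂Q/∂M = 2.28/(2√M) = 0.0179734.
η_M = (∂Q/∂M)·(M/Q) = 0.0179734 × (4023/48.334) = 1.496.

1.496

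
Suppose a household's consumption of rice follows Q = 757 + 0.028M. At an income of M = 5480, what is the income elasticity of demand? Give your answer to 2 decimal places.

At M = 5480: Q = 910.440.
dQ/dM = 0.028.
η = (dQ/dM)·(M/Q) = 0.028 × (5480/910.440) = 0.17.

0.17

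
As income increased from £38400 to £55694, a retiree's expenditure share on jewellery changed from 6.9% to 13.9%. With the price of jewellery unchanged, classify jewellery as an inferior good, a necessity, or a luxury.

The budget share rises as income rises, so η > 1.

luxury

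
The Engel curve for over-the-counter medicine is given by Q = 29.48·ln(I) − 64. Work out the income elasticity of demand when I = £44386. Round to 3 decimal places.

0.117

At I = 44386: Q = 251.456.
dQ/dI = 29.48/I = 0.000664173 at this income.
η = (dQ/dI)·(I/Q) = 0.000664173 × (44386/251.456) = 0.117.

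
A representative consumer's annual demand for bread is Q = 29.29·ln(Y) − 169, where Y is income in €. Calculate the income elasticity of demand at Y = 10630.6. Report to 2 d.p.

At Y = 10630.6: Q = 102.562.
dQ/dY = 29.29/Y = 0.00275525 at this income.
η = (dQ/dY)·(Y/Q) = 0.00275525 × (10630.6/102.562) = 0.29.

0.29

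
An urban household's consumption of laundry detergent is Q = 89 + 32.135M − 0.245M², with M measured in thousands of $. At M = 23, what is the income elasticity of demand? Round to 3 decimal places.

At M = 23: Q = 698.5000.
dQ/dM = 32.135 − 0.49M = 20.86500.
η = (dQ/dM)·(M/Q) = 20.86500 × (23/698.5000) = 0.687.

0.687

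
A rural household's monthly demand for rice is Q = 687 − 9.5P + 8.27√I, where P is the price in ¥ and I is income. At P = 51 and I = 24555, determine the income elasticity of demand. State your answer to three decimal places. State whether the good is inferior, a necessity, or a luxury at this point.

At P = 51, I = 24555: Q = 1498.412.
Holding P constant, ∂Q/∂I = 8.27/(2√I) = 0.0263879.
η_I = (∂Q/∂I)·(I/Q) = 0.0263879 × (24555/1498.412) = 0.432.
Since 0 < η < 1, this is a necessity.

0.432 (necessity)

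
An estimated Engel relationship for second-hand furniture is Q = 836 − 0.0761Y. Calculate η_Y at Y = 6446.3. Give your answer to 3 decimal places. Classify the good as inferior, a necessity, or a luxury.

At Y = 6446.3: Q = 345.437.
dQ/dY = −0.0761.
η = (dQ/dY)·(Y/Q) = -0.0761 × (6446.3/345.437) = -1.420.
Since η < 0, the good is an inferior good.

-1.420 (inferior good)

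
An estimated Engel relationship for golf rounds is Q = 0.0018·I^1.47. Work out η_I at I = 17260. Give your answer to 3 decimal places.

For Q = A·I^β the income elasticity is constant and equal to β.
Here β = 1.47, so η = 1.470.

1.470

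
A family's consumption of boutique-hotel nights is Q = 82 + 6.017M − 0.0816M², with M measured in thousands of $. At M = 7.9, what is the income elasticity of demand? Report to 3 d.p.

At M = 7.9: Q = 124.4416.
dQ/dM = 6.017 − 0.1632M = 4.72772.
η = (dQ/dM)·(M/Q) = 4.72772 × (7.9/124.4416) = 0.300.

0.300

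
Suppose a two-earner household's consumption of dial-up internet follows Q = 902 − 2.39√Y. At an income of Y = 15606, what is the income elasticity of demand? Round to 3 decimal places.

-0.247

At Y = 15606: Q = 603.432.
dQ/dY = -2.39/(2√Y) = -0.00956582 at this income.
η = (dQ/dY)·(Y/Q) = -0.00956582 × (15606/603.432) = -0.247.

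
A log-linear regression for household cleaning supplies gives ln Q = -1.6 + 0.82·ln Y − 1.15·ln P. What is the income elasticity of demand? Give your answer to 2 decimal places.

In a log-linear demand, the coefficient on ln Y is the income elasticity.
So η = 0.82.

0.82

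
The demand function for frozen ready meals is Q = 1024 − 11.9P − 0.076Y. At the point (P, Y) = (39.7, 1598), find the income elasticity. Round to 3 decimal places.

At P = 39.7, Y = 1598: Q = 430.122.
Holding P constant, ∂Q/∂Y = −0.076.
η_Y = (∂Q/∂Y)·(Y/Q) = -0.076 × (1598/430.122) = -0.282.

-0.282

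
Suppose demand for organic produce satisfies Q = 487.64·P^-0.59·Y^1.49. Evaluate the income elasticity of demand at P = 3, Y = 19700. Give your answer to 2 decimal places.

1.49

For a multiplicative demand Q = A·P^α·Y^β, the income elasticity is β everywhere.
Here β = 1.49, so η = 1.49.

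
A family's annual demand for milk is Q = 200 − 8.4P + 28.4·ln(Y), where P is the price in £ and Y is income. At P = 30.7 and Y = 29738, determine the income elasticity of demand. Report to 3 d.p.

At P = 30.7, Y = 29738: Q = 234.645.
Holding P constant, ∂Q/∂Y = 28.4/Y = 0.000955007.
η_Y = (∂Q/∂Y)·(Y/Q) = 0.000955007 × (29738/234.645) = 0.121.

0.121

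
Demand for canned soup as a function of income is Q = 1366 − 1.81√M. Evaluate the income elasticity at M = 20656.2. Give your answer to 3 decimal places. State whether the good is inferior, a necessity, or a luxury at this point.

At M = 20656.2: Q = 1105.862.
dQ/dM = -1.81/(2√M) = -0.00629685 at this income.
η = (dQ/dM)·(M/Q) = -0.00629685 × (20656.2/1105.862) = -0.118.
Since η < 0, the good is an inferior good.

-0.118 (inferior good)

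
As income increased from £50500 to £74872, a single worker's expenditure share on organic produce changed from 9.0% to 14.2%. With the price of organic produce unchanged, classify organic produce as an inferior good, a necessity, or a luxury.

The budget share rises as income rises, so η > 1.

luxury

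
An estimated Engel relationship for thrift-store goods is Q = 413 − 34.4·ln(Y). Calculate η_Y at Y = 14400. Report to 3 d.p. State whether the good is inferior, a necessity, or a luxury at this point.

At Y = 14400: Q = 83.621.
dQ/dY = -34.4/Y = -0.00238889 at this income.
η = (dQ/dY)·(Y/Q) = -0.00238889 × (14400/83.621) = -0.411.
Since η < 0, the good is an inferior good.

-0.411 (inferior good)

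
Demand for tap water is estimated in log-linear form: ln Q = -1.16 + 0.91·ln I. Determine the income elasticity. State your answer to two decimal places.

0.91

In a log-linear demand, the coefficient on ln I is the income elasticity.
So η = 0.91.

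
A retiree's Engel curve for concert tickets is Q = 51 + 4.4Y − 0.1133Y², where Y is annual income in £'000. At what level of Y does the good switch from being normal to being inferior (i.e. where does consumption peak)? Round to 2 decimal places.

dQ/dY = 4.4 − 0.2266Y.
The good is inferior where dQ/dY < 0. Setting dQ/dY = 0 gives Y = 4.4 / 0.2266 = 19.42.

19.42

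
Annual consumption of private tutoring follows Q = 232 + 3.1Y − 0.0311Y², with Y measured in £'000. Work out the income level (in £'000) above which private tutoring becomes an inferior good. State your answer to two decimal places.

dQ/dY = 3.1 − 0.0622Y.
The good is inferior where dQ/dY < 0. Setting dQ/dY = 0 gives Y = 3.1 / 0.0622 = 49.84.

49.84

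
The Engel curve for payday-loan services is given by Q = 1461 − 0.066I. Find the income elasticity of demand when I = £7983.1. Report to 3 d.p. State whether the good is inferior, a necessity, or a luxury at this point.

At I = 7983.1: Q = 934.115.
dQ/dI = −0.066.
η = (dQ/dI)·(I/Q) = -0.066 × (7983.1/934.115) = -0.564.
Since η < 0, the good is an inferior good.

-0.564 (inferior good)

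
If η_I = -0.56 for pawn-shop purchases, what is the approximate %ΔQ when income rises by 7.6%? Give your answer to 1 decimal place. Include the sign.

-4.3%

%ΔQ ≈ η × %ΔI = -0.56 × 7.6% = -4.3%.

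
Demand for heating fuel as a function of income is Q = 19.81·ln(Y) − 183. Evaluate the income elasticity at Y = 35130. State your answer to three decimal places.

At Y = 35130: Q = 24.348.
dQ/dY = 19.81/Y = 0.000563905 at this income.
η = (dQ/dY)·(Y/Q) = 0.000563905 × (35130/24.348) = 0.814.

0.814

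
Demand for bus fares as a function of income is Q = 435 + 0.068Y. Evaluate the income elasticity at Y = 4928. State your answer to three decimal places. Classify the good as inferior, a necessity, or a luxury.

At Y = 4928: Q = 770.104.
dQ/dY = 0.068.
η = (dQ/dY)·(Y/Q) = 0.068 × (4928/770.104) = 0.435.
Since 0 < η < 1, the good is a necessity.

0.435 (necessity)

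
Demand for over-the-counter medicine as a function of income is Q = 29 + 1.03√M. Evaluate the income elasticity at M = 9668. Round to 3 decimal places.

0.389

At M = 9668: Q = 130.276.
dQ/dM = 1.03/(2√M) = 0.00523768 at this income.
η = (dQ/dM)·(M/Q) = 0.00523768 × (9668/130.276) = 0.389.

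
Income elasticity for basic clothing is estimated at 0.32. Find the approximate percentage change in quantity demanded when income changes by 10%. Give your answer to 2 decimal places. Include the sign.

%ΔQ ≈ η × %ΔI = 0.32 × 10% = 3.20%.

3.20%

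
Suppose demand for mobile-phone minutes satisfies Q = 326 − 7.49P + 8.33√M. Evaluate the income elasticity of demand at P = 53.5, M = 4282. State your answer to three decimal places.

At P = 53.5, M = 4282: Q = 470.375.
Holding P constant, ∂Q/∂M = 8.33/(2√M) = 0.063649.
η_M = (∂Q/∂M)·(M/Q) = 0.063649 × (4282/470.375) = 0.579.

0.579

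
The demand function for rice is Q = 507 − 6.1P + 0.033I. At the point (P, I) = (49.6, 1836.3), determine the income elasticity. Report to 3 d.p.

0.229

At P = 49.6, I = 1836.3: Q = 265.038.
Holding P constant, ∂Q/∂I = 0.033.
η_I = (∂Q/∂I)·(I/Q) = 0.033 × (1836.3/265.038) = 0.229.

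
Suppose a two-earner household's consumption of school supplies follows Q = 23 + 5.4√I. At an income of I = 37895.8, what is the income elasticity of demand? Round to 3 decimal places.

At I = 37895.8: Q = 1074.210.
dQ/dI = 5.4/(2√I) = 0.0138697 at this income.
η = (dQ/dI)·(I/Q) = 0.0138697 × (37895.8/1074.210) = 0.489.

0.489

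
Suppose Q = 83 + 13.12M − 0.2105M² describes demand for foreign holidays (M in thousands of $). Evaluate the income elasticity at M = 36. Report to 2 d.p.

At M = 36: Q = 282.5120.
dQ/dM = 13.12 − 0.421M = -2.03600.
η = (dQ/dM)·(M/Q) = -2.03600 × (36/282.5120) = -0.26.

-0.26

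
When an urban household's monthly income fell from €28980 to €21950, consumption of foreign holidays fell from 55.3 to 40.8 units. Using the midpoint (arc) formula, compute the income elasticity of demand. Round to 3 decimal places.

ΔQ = 40.8 − 55.3 = -14.5; midpoint Q̄ = (55.3 + 40.8)/2 = 48.05.
ΔI = 21950 − 28980 = -7030; midpoint Ī = (28980 + 21950)/2 = 25465.
η = (ΔQ/Q̄) ÷ (ΔI/Ī) = (-14.5/48.05) ÷ (-7030/25465) = 1.093.

1.093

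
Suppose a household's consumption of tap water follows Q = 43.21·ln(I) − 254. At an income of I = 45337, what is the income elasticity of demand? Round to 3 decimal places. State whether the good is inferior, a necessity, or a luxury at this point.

0.206 (necessity)

At I = 45337: Q = 209.292.
dQ/dI = 43.21/I = 0.000953085 at this income.
η = (dQ/dI)·(I/Q) = 0.000953085 × (45337/209.292) = 0.206.
Since 0 < η < 1, the good is a necessity.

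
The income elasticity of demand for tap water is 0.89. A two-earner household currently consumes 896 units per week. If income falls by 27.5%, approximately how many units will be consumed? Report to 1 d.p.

%ΔQ ≈ η × %ΔI = 0.89 × (-27.5%) = -24.475%.
New Q ≈ 896 × (1 − 0.24475) = 676.7.

676.7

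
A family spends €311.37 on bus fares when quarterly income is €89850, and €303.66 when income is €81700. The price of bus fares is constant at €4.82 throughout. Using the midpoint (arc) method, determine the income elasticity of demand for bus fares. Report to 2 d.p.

0.26

With a constant price, Q₁ = 311.37/4.82 = 64.600 and Q₂ = 303.66/4.82 = 63.000 (equivalently, work directly with expenditure since P cancels).
Midpoint %ΔQ = (303.66 − 311.37)/307.52 = -0.02507; midpoint %ΔI = (81700 − 89850)/85775 = -0.09502.
η = -0.02507 / -0.09502 = 0.26.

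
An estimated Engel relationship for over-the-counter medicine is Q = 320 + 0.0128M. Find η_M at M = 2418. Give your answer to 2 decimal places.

At M = 2418: Q = 350.950.
dQ/dM = 0.0128.
η = (dQ/dM)·(M/Q) = 0.0128 × (2418/350.950) = 0.09.

0.09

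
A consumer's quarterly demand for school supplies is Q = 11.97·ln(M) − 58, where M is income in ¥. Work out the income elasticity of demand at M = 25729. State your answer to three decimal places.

0.188

At M = 25729: Q = 63.560.
dQ/dM = 11.97/M = 0.000465234 at this income.
η = (dQ/dM)·(M/Q) = 0.000465234 × (25729/63.560) = 0.188.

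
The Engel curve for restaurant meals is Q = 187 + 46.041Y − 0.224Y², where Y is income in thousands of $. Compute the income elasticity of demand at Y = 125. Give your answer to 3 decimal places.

-0.510

At Y = 125: Q = 2442.1250.
dQ/dY = 46.041 − 0.448Y = -9.95900.
η = (dQ/dY)·(Y/Q) = -9.95900 × (125/2442.1250) = -0.510.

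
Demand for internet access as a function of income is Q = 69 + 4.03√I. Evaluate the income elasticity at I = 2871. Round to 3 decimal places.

At I = 2871: Q = 284.934.
dQ/dI = 4.03/(2√I) = 0.0376061 at this income.
η = (dQ/dI)·(I/Q) = 0.0376061 × (2871/284.934) = 0.379.

0.379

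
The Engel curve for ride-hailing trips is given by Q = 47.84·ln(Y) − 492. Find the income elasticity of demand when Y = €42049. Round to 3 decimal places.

2.760

At Y = 42049: Q = 17.333.
dQ/dY = 47.84/Y = 0.00113772 at this income.
η = (dQ/dY)·(Y/Q) = 0.00113772 × (42049/17.333) = 2.760.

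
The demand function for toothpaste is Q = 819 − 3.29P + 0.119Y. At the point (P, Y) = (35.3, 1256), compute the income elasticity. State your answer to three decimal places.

At P = 35.3, Y = 1256: Q = 852.327.
Holding P constant, ∂Q/∂Y = 0.119.
η_Y = (∂Q/∂Y)·(Y/Q) = 0.119 × (1256/852.327) = 0.175.

0.175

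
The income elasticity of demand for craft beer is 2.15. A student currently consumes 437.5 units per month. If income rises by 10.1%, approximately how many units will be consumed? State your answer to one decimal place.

532.5

%ΔQ ≈ η × %ΔI = 2.15 × 10.1% = 21.715%.
New Q ≈ 437.5 × (1 + 0.21715) = 532.5.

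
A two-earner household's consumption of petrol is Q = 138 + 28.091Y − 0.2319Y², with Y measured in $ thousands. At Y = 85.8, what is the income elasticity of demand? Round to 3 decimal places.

-1.194

At Y = 85.8: Q = 841.0435.
dQ/dY = 28.091 − 0.4638Y = -11.70304.
η = (dQ/dY)·(Y/Q) = -11.70304 × (85.8/841.0435) = -1.194.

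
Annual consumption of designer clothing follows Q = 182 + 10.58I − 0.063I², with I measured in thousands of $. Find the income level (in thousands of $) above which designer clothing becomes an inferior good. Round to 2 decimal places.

dQ/dI = 10.58 − 0.126I.
The good is inferior where dQ/dI < 0. Setting dQ/dI = 0 gives I = 10.58 / 0.126 = 83.97.

83.97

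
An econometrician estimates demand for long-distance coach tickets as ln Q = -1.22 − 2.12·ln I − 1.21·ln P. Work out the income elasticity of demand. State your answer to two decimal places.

In a log-linear demand, the coefficient on ln I is the income elasticity.
So η = -2.12.

-2.12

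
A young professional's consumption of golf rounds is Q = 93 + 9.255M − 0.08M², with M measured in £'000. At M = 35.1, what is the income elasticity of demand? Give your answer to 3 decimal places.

At M = 35.1: Q = 319.2897.
dQ/dM = 9.255 − 0.16M = 3.63900.
η = (dQ/dM)·(M/Q) = 3.63900 × (35.1/319.2897) = 0.400.

0.400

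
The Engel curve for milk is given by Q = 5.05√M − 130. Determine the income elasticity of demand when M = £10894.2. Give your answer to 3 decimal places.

At M = 10894.2: Q = 397.095.
dQ/dM = 5.05/(2√M) = 0.0241916 at this income.
η = (dQ/dM)·(M/Q) = 0.0241916 × (10894.2/397.095) = 0.664.

0.664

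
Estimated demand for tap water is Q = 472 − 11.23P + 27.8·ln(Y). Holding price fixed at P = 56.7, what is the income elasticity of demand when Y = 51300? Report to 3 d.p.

At P = 56.7, Y = 51300: Q = 136.762.
Holding P constant, ∂Q/∂Y = 27.8/Y = 0.00054191.
η_Y = (∂Q/∂Y)·(Y/Q) = 0.00054191 × (51300/136.762) = 0.203.

0.203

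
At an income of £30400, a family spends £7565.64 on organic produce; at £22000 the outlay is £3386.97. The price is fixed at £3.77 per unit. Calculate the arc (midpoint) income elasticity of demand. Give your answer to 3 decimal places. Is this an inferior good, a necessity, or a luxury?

With a constant price, Q₁ = 7565.64/3.77 = 2006.801 and Q₂ = 3386.97/3.77 = 898.401 (equivalently, work directly with expenditure since P cancels).
Midpoint %ΔQ = (3386.97 − 7565.64)/5476.31 = -0.76305; midpoint %ΔI = (22000 − 30400)/26200 = -0.32061.
η = -0.76305 / -0.32061 = 2.380.
η > 1 ⇒ luxury.

2.380 (luxury)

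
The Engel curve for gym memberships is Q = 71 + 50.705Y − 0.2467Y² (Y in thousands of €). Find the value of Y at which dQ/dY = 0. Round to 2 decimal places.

dQ/dY = 50.705 − 0.4934Y.
The good is inferior where dQ/dY < 0. Setting dQ/dY = 0 gives Y = 50.705 / 0.4934 = 102.77.

102.77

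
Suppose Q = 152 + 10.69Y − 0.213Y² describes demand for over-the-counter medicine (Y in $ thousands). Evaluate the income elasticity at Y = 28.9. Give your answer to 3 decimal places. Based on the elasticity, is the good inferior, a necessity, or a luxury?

At Y = 28.9: Q = 283.0413.
dQ/dY = 10.69 − 0.426Y = -1.62140.
η = (dQ/dY)·(Y/Q) = -1.62140 × (28.9/283.0413) = -0.166.
η < 0 ⇒ inferior good.

-0.166 (inferior good)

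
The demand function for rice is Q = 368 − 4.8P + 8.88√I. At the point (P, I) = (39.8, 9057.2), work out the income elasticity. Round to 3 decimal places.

0.413

At P = 39.8, I = 9057.2: Q = 1022.064.
Holding P constant, ∂Q/∂I = 8.88/(2√I) = 0.0466537.
η_I = (∂Q/∂I)·(I/Q) = 0.0466537 × (9057.2/1022.064) = 0.413.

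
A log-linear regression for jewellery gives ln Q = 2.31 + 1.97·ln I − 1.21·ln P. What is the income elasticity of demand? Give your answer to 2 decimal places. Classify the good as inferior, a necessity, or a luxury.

In a log-linear demand, the coefficient on ln I is the income elasticity.
So η = 1.97.
η > 1 ⇒ luxury.

1.97 (luxury)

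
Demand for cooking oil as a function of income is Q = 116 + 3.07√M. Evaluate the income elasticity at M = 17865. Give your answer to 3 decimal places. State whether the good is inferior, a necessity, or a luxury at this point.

At M = 17865: Q = 526.336.
dQ/dM = 3.07/(2√M) = 0.0114844 at this income.
η = (dQ/dM)·(M/Q) = 0.0114844 × (17865/526.336) = 0.390.
Since 0 < η < 1, the good is a necessity.

0.390 (necessity)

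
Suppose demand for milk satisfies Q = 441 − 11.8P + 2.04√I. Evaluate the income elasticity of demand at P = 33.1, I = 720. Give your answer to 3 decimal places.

At P = 33.1, I = 720: Q = 105.159.
Holding P constant, ∂Q/∂I = 2.04/(2√I) = 0.0380132.
η_I = (∂Q/∂I)·(I/Q) = 0.0380132 × (720/105.159) = 0.260.

0.260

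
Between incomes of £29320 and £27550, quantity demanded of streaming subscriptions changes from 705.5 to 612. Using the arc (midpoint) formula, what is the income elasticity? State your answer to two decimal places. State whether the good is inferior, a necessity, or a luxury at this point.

2.28 (luxury)

ΔQ = 612 − 705.5 = -93.5; midpoint Q̄ = (705.5 + 612)/2 = 658.75.
ΔI = 27550 − 29320 = -1770; midpoint Ī = (29320 + 27550)/2 = 28435.
η = (ΔQ/Q̄) ÷ (ΔI/Ī) = (-93.5/658.75) ÷ (-1770/28435) = 2.28.
η > 1 ⇒ luxury.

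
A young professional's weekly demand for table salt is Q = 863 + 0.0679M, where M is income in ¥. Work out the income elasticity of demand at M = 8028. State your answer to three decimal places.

0.387

At M = 8028: Q = 1408.101.
dQ/dM = 0.0679.
η = (dQ/dM)·(M/Q) = 0.0679 × (8028/1408.101) = 0.387.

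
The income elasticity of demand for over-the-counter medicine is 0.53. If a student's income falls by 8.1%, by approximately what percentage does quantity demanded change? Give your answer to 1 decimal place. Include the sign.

-4.3%

%ΔQ ≈ η × %ΔI = 0.53 × (-8.1%) = -4.3%.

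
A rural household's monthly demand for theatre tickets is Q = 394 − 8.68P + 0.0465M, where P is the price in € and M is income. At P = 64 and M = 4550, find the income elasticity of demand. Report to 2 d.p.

At P = 64, M = 4550: Q = 50.055.
Holding P constant, ∂Q/∂M = 0.0465.
η_M = (∂Q/∂M)·(M/Q) = 0.0465 × (4550/50.055) = 4.23.

4.23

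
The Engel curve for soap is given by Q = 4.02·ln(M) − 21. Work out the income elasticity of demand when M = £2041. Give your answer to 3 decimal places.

0.417

At M = 2041: Q = 9.637.
dQ/dM = 4.02/M = 0.00196962 at this income.
η = (dQ/dM)·(M/Q) = 0.00196962 × (2041/9.637) = 0.417.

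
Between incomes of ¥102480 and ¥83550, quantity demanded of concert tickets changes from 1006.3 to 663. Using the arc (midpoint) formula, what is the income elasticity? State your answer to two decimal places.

2.02

ΔQ = 663 − 1006.3 = -343.3; midpoint Q̄ = (1006.3 + 663)/2 = 834.65.
ΔI = 83550 − 102480 = -18930; midpoint Ī = (102480 + 83550)/2 = 93015.
η = (ΔQ/Q̄) ÷ (ΔI/Ī) = (-343.3/834.65) ÷ (-18930/93015) = 2.02.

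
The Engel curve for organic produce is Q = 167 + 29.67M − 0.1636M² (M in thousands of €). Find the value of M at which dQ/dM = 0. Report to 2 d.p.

90.68

dQ/dM = 29.67 − 0.3272M.
The good is inferior where dQ/dM < 0. Setting dQ/dM = 0 gives M = 29.67 / 0.3272 = 90.68.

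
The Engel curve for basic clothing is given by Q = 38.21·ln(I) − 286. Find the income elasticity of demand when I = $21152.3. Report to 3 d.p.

0.404

At I = 21152.3: Q = 94.553.
dQ/dI = 38.21/I = 0.00180642 at this income.
η = (dQ/dI)·(I/Q) = 0.00180642 × (21152.3/94.553) = 0.404.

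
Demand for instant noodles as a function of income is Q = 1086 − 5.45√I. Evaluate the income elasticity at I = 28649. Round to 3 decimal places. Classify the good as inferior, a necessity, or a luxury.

At I = 28649: Q = 163.532.
dQ/dI = -5.45/(2√I) = -0.0160995 at this income.
η = (dQ/dI)·(I/Q) = -0.0160995 × (28649/163.532) = -2.820.
Since η < 0, the good is an inferior good.

-2.820 (inferior good)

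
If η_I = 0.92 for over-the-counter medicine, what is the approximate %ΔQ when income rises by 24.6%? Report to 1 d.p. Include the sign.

22.6%

%ΔQ ≈ η × %ΔI = 0.92 × 24.6% = 22.6%.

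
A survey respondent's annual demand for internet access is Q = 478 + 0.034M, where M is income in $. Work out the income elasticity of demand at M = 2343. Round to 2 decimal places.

At M = 2343: Q = 557.662.
dQ/dM = 0.034.
η = (dQ/dM)·(M/Q) = 0.034 × (2343/557.662) = 0.14.

0.14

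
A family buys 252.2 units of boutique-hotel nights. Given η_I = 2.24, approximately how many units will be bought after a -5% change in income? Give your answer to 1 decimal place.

224.0

%ΔQ ≈ η × %ΔI = 2.24 × (-5%) = -11.2%.
New Q ≈ 252.2 × (1 − 0.112) = 224.0.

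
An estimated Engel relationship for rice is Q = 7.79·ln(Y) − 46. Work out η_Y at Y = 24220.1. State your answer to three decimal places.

0.239

At Y = 24220.1: Q = 32.640.
dQ/dY = 7.79/Y = 0.000321634 at this income.
η = (dQ/dY)·(Y/Q) = 0.000321634 × (24220.1/32.640) = 0.239.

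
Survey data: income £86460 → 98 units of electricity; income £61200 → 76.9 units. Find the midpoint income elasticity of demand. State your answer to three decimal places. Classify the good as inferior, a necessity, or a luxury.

ΔQ = 76.9 − 98 = -21.1; midpoint Q̄ = (98 + 76.9)/2 = 87.45.
ΔI = 61200 − 86460 = -25260; midpoint Ī = (86460 + 61200)/2 = 73830.
η = (ΔQ/Q̄) ÷ (ΔI/Ī) = (-21.1/87.45) ÷ (-25260/73830) = 0.705.
0 < η < 1 ⇒ necessity.

0.705 (necessity)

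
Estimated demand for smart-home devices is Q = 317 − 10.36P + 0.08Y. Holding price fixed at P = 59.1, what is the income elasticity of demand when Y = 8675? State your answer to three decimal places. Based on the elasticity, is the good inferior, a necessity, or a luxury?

At P = 59.1, Y = 8675: Q = 398.724.
Holding P constant, ∂Q/∂Y = 0.08.
η_Y = (∂Q/∂Y)·(Y/Q) = 0.08 × (8675/398.724) = 1.741.
Since η > 1, this is a luxury.

1.741 (luxury)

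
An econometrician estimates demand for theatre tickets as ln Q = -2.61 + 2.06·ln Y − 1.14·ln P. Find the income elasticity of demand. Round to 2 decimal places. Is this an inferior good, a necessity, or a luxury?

In a log-linear demand, the coefficient on ln Y is the income elasticity.
So η = 2.06.
η > 1 ⇒ luxury.

2.06 (luxury)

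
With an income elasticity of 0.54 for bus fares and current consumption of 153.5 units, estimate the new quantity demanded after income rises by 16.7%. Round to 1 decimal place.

%ΔQ ≈ η × %ΔI = 0.54 × 16.7% = 9.018%.
New Q ≈ 153.5 × (1 + 0.09018) = 167.3.

167.3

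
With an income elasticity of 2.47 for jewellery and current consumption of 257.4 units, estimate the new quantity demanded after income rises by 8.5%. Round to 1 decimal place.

%ΔQ ≈ η × %ΔI = 2.47 × 8.5% = 20.995%.
New Q ≈ 257.4 × (1 + 0.20995) = 311.4.

311.4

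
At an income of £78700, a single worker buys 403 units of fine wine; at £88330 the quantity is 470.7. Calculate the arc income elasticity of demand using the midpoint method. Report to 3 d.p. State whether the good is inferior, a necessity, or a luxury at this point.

1.344 (luxury)

ΔQ = 470.7 − 403 = 67.7; midpoint Q̄ = (403 + 470.7)/2 = 436.85.
ΔI = 88330 − 78700 = 9630; midpoint Ī = (78700 + 88330)/2 = 83515.
η = (ΔQ/Q̄) ÷ (ΔI/Ī) = (67.7/436.85) ÷ (9630/83515) = 1.344.
η > 1 ⇒ luxury.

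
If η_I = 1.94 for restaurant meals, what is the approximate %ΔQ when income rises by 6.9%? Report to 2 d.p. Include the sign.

13.39%

%ΔQ ≈ η × %ΔI = 1.94 × 6.9% = 13.39%.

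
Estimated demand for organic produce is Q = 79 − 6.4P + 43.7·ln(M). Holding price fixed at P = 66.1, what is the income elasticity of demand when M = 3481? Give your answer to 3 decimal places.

3.542

At P = 66.1, M = 3481: Q = 12.337.
Holding P constant, ∂Q/∂M = 43.7/M = 0.0125539.
η_M = (∂Q/∂M)·(M/Q) = 0.0125539 × (3481/12.337) = 3.542.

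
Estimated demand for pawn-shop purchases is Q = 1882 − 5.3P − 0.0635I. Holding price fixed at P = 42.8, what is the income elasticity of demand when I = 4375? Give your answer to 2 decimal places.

-0.20

At P = 42.8, I = 4375: Q = 1377.348.
Holding P constant, ∂Q/∂I = −0.0635.
η_I = (∂Q/∂I)·(I/Q) = -0.0635 × (4375/1377.348) = -0.20.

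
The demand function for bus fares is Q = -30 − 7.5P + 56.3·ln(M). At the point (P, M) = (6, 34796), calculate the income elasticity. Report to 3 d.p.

0.110

At P = 6, M = 34796: Q = 513.744.
Holding P constant, ∂Q/∂M = 56.3/M = 0.001618.
η_M = (∂Q/∂M)·(M/Q) = 0.001618 × (34796/513.744) = 0.110.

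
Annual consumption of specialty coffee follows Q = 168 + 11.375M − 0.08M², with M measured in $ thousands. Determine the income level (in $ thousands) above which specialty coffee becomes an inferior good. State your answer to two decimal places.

dQ/dM = 11.375 − 0.16M.
The good is inferior where dQ/dM < 0. Setting dQ/dM = 0 gives M = 11.375 / 0.16 = 71.09.

71.09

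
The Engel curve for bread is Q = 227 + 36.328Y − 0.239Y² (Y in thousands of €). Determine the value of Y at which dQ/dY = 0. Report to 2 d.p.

76.00

dQ/dY = 36.328 − 0.478Y.
The good is inferior where dQ/dY < 0. Setting dQ/dY = 0 gives Y = 36.328 / 0.478 = 76.00.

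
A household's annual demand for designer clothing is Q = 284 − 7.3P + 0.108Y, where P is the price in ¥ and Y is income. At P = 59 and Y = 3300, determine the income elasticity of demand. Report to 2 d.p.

At P = 59, Y = 3300: Q = 209.700.
Holding P constant, ∂Q/∂Y = 0.108.
η_Y = (∂Q/∂Y)·(Y/Q) = 0.108 × (3300/209.700) = 1.70.

1.70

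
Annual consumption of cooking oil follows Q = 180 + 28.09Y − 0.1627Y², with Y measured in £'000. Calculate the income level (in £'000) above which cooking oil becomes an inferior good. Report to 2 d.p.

86.32

dQ/dY = 28.09 − 0.3254Y.
The good is inferior where dQ/dY < 0. Setting dQ/dY = 0 gives Y = 28.09 / 0.3254 = 86.32.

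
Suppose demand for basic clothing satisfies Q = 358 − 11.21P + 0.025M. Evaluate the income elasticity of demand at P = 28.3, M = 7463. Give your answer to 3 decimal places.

0.821

At P = 28.3, M = 7463: Q = 227.332.
Holding P constant, ∂Q/∂M = 0.025.
η_M = (∂Q/∂M)·(M/Q) = 0.025 × (7463/227.332) = 0.821.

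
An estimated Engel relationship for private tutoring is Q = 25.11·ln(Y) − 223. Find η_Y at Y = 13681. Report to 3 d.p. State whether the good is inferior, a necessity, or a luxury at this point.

At Y = 13681: Q = 16.142.
dQ/dY = 25.11/Y = 0.00183539 at this income.
η = (dQ/dY)·(Y/Q) = 0.00183539 × (13681/16.142) = 1.556.
Since η > 1, the good is a luxury.

1.556 (luxury)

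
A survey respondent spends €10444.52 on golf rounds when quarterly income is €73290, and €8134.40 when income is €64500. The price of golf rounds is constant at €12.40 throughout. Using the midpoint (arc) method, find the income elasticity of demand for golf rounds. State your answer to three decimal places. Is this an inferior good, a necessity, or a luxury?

1.949 (luxury)

With a constant price, Q₁ = 10444.52/12.40 = 842.300 and Q₂ = 8134.40/12.40 = 656.000 (equivalently, work directly with expenditure since P cancels).
Midpoint %ΔQ = (8134.40 − 10444.52)/9289.46 = -0.24868; midpoint %ΔI = (64500 − 73290)/68895 = -0.12759.
η = -0.24868 / -0.12759 = 1.949.
η > 1 ⇒ luxury.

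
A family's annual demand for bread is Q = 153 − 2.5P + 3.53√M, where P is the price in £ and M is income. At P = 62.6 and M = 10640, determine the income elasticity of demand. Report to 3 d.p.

0.505

At P = 62.6, M = 10640: Q = 360.621.
Holding P constant, ∂Q/∂M = 3.53/(2√M) = 0.0171109.
η_M = (∂Q/∂M)·(M/Q) = 0.0171109 × (10640/360.621) = 0.505.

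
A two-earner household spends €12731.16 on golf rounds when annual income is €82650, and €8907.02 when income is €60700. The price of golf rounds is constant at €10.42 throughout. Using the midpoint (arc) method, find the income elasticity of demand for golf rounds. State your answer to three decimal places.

With a constant price, Q₁ = 12731.16/10.42 = 1221.800 and Q₂ = 8907.02/10.42 = 854.800 (equivalently, work directly with expenditure since P cancels).
Midpoint %ΔQ = (8907.02 − 12731.16)/10819.09 = -0.35346; midpoint %ΔI = (60700 − 82650)/71675 = -0.30624.
η = -0.35346 / -0.30624 = 1.154.

1.154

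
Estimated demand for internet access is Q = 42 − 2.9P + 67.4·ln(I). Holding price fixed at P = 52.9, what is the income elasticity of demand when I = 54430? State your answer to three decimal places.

At P = 52.9, I = 54430: Q = 623.565.
Holding P constant, ∂Q/∂I = 67.4/I = 0.00123829.
η_I = (∂Q/∂I)·(I/Q) = 0.00123829 × (54430/623.565) = 0.108.

0.108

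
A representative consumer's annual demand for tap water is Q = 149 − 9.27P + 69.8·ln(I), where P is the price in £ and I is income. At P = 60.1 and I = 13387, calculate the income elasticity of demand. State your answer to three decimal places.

0.274

At P = 60.1, I = 13387: Q = 255.115.
Holding P constant, ∂Q/∂I = 69.8/I = 0.00521401.
η_I = (∂Q/∂I)·(I/Q) = 0.00521401 × (13387/255.115) = 0.274.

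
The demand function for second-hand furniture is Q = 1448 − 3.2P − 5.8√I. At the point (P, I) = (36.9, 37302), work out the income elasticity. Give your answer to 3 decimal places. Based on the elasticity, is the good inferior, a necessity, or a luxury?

-2.671 (inferior good)

At P = 36.9, I = 37302: Q = 209.724.
Holding P constant, ∂Q/∂I = -5.8/(2√I) = -0.0150152.
η_I = (∂Q/∂I)·(I/Q) = -0.0150152 × (37302/209.724) = -2.671.
Since η < 0, this is an inferior good.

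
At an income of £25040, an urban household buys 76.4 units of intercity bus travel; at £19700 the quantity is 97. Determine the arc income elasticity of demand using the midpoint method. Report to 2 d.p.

ΔQ = 97 − 76.4 = 20.6; midpoint Q̄ = (76.4 + 97)/2 = 86.7.
ΔI = 19700 − 25040 = -5340; midpoint Ī = (25040 + 19700)/2 = 22370.
η = (ΔQ/Q̄) ÷ (ΔI/Ī) = (20.6/86.7) ÷ (-5340/22370) = -1.00.

-1.00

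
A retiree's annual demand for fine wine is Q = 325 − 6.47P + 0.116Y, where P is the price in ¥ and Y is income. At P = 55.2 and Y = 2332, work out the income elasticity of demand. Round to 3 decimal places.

At P = 55.2, Y = 2332: Q = 238.368.
Holding P constant, ∂Q/∂Y = 0.116.
η_Y = (∂Q/∂Y)·(Y/Q) = 0.116 × (2332/238.368) = 1.135.

1.135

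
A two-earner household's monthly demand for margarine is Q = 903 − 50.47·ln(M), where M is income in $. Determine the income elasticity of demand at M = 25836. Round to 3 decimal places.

At M = 25836: Q = 390.249.
dQ/dM = -50.47/M = -0.00195348 at this income.
η = (dQ/dM)·(M/Q) = -0.00195348 × (25836/390.249) = -0.129.

-0.129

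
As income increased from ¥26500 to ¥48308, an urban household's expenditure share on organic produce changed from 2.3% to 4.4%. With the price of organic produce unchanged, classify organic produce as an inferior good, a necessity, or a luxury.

The budget share rises as income rises, so η > 1.

luxury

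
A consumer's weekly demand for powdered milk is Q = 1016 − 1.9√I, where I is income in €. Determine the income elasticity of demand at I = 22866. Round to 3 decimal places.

At I = 22866: Q = 728.691.
dQ/dI = -1.9/(2√I) = -0.00628244 at this income.
η = (dQ/dI)·(I/Q) = -0.00628244 × (22866/728.691) = -0.197.

-0.197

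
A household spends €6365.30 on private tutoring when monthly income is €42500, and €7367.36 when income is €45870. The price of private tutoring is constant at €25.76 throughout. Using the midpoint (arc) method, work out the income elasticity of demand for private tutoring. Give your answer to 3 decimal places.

1.913

With a constant price, Q₁ = 6365.30/25.76 = 247.100 and Q₂ = 7367.36/25.76 = 286.000 (equivalently, work directly with expenditure since P cancels).
Midpoint %ΔQ = (7367.36 − 6365.30)/6866.33 = 0.14594; midpoint %ΔI = (45870 − 42500)/44185 = 0.07627.
η = 0.14594 / 0.07627 = 1.913.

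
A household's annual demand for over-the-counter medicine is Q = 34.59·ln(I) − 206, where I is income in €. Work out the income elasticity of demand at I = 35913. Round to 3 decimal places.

At I = 35913: Q = 156.809.
dQ/dI = 34.59/I = 0.000963161 at this income.
η = (dQ/dI)·(I/Q) = 0.000963161 × (35913/156.809) = 0.221.

0.221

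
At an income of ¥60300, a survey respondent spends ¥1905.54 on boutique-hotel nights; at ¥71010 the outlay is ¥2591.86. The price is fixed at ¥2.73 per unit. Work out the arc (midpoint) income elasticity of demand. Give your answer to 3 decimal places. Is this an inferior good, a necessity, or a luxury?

1.871 (luxury)

With a constant price, Q₁ = 1905.54/2.73 = 698.000 and Q₂ = 2591.86/2.73 = 949.399 (equivalently, work directly with expenditure since P cancels).
Midpoint %ΔQ = (2591.86 − 1905.54)/2248.70 = 0.30521; midpoint %ΔI = (71010 − 60300)/65655 = 0.16313.
η = 0.30521 / 0.16313 = 1.871.
η > 1 ⇒ luxury.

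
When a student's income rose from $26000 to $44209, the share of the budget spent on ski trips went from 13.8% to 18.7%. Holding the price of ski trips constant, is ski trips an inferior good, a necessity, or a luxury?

The budget share rises as income rises, so η > 1.

luxury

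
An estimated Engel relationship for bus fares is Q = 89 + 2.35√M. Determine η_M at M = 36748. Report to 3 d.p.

0.418

At M = 36748: Q = 539.490.
dQ/dM = 2.35/(2√M) = 0.00612944 at this income.
η = (dQ/dM)·(M/Q) = 0.00612944 × (36748/539.490) = 0.418.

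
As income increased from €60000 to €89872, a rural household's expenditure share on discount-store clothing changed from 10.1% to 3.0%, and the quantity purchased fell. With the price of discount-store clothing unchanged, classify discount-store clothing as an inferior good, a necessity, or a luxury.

Quantity demanded falls as income rises, so η < 0.

inferior good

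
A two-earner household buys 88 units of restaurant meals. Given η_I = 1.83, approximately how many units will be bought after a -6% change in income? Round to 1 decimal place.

%ΔQ ≈ η × %ΔI = 1.83 × (-6%) = -10.98%.
New Q ≈ 88 × (1 − 0.1098) = 78.3.

78.3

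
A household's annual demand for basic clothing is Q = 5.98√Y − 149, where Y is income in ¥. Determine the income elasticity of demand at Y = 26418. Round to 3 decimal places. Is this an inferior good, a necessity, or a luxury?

At Y = 26418: Q = 822.966.
dQ/dY = 5.98/(2√Y) = 0.0183959 at this income.
η = (dQ/dY)·(Y/Q) = 0.0183959 × (26418/822.966) = 0.591.
Since 0 < η < 1, the good is a necessity.

0.591 (necessity)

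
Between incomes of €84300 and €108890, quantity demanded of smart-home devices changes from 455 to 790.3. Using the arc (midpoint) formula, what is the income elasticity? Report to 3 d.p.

2.115

ΔQ = 790.3 − 455 = 335.3; midpoint Q̄ = (455 + 790.3)/2 = 622.65.
ΔI = 108890 − 84300 = 24590; midpoint Ī = (84300 + 108890)/2 = 96595.
η = (ΔQ/Q̄) ÷ (ΔI/Ī) = (335.3/622.65) ÷ (24590/96595) = 2.115.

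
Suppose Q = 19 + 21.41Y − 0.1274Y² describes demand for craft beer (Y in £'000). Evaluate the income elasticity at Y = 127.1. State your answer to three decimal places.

-2.045

At Y = 127.1: Q = 682.1392.
dQ/dY = 21.41 − 0.2548Y = -10.97508.
η = (dQ/dY)·(Y/Q) = -10.97508 × (127.1/682.1392) = -2.045.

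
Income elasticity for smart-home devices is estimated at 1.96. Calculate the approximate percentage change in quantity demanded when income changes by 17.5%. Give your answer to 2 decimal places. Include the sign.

34.30%

%ΔQ ≈ η × %ΔI = 1.96 × 17.5% = 34.30%.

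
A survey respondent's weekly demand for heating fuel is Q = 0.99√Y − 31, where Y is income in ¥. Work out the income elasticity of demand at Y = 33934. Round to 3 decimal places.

At Y = 33934: Q = 151.370.
dQ/dY = 0.99/(2√Y) = 0.00268712 at this income.
η = (dQ/dY)·(Y/Q) = 0.00268712 × (33934/151.370) = 0.602.

0.602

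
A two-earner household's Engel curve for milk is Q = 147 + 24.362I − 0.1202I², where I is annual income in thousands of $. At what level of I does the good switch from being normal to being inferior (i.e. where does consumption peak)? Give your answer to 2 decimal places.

dQ/dI = 24.362 − 0.2404I.
The good is inferior where dQ/dI < 0. Setting dQ/dI = 0 gives I = 24.362 / 0.2404 = 101.34.

101.34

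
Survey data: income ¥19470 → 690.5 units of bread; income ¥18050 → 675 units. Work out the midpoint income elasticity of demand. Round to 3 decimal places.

0.300

ΔQ = 675 − 690.5 = -15.5; midpoint Q̄ = (690.5 + 675)/2 = 682.75.
ΔI = 18050 − 19470 = -1420; midpoint Ī = (19470 + 18050)/2 = 18760.
η = (ΔQ/Q̄) ÷ (ΔI/Ī) = (-15.5/682.75) ÷ (-1420/18760) = 0.300.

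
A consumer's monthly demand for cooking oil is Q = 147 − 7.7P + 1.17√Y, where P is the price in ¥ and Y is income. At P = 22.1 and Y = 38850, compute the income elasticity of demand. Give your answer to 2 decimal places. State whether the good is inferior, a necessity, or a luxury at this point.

0.56 (necessity)

At P = 22.1, Y = 38850: Q = 207.442.
Holding P constant, ∂Q/∂Y = 1.17/(2√Y) = 0.00296798.
η_Y = (∂Q/∂Y)·(Y/Q) = 0.00296798 × (38850/207.442) = 0.56.
Since 0 < η < 1, this is a necessity.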